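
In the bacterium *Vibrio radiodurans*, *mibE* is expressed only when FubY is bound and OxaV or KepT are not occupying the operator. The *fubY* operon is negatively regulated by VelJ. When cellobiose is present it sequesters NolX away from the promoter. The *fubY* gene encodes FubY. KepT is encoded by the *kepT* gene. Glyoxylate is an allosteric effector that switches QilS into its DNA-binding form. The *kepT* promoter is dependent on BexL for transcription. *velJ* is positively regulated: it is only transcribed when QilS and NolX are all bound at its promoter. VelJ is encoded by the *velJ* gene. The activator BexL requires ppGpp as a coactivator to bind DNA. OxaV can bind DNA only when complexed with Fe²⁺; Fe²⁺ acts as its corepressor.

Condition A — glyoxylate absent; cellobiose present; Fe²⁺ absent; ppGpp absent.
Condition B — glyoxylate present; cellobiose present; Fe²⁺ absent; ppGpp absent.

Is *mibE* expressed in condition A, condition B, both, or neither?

Condition A:
Glyoxylate is absent, so QilS is inactive.
Cellobiose is present, so NolX is inactive.
Required activator QilS is absent, so *velJ* is not transcribed.
So VelJ is not produced.
With no repressor bound, *fubY* is transcribed.
So FubY is produced and active.
Fe²⁺ is absent, so OxaV is inactive.
ppGpp is absent, so BexL is inactive.
Required activator BexL is absent, so *kepT* is not transcribed.
So KepT is not produced.
No repressor is bound and FubY is active, so *mibE* is transcribed.
→ *mibE* is ON in A.
Condition B:
Glyoxylate is present, so QilS is active.
Cellobiose is present, so NolX is inactive.
Required activator NolX is absent, so *velJ* is not transcribed.
So VelJ is not produced.
With no repressor bound, *fubY* is transcribed.
So FubY is produced and active.
Fe²⁺ is absent, so OxaV is inactive.
ppGpp is absent, so BexL is inactive.
Required activator BexL is absent, so *kepT* is not transcribed.
So KepT is not produced.
No repressor is bound and FubY is active, so *mibE* is transcribed.
→ *mibE* is ON in B.

both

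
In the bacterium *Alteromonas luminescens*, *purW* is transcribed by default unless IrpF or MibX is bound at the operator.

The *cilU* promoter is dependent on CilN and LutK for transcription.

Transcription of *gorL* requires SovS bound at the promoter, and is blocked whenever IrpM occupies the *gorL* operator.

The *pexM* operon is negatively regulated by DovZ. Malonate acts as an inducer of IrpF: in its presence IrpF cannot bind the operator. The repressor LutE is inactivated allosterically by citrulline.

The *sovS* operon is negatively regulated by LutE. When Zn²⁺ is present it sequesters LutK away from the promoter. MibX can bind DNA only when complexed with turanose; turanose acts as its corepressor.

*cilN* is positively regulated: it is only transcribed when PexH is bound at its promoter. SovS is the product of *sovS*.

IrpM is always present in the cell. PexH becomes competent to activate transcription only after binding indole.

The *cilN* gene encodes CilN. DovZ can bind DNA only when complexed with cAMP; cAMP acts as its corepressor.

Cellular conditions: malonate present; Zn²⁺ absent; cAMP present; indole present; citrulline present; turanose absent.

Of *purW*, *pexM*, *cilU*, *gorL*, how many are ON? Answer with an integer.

2

Malonate is present, so IrpF is inactive.
Turanose is absent, so MibX is inactive.
With no repressor bound, *purW* is transcribed.
→ *purW* is ON.
cAMP is present, so DovZ is active.
With repressor DovZ bound, *pexM* is not transcribed.
→ *pexM* is OFF.
Indole is present, so PexH is active.
No repressor is bound and PexH is active, so *cilN* is transcribed.
So CilN is produced and active.
Zn²⁺ is absent, so LutK is active.
No repressor is bound and CilN and LutK are active, so *cilU* is transcribed.
→ *cilU* is ON.
Citrulline is present, so LutE is inactive.
With no repressor bound, *sovS* is transcribed.
So SovS is produced and active.
IrpM is produced constitutively and is active.
With repressor IrpM bound, *gorL* is not transcribed.
→ *gorL* is OFF.
2 of the 4 genes are transcribed.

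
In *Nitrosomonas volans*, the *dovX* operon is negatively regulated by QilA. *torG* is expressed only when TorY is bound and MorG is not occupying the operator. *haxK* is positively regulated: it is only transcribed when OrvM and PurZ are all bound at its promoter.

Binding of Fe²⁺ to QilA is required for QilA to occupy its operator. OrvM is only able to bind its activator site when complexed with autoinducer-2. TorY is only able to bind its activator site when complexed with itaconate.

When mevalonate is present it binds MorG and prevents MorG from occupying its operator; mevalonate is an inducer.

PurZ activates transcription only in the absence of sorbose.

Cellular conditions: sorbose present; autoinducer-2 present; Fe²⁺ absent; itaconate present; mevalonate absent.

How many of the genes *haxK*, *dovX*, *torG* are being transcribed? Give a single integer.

Autoinducer-2 is present, so OrvM is active.
Sorbose is present, so PurZ is inactive.
Required activator PurZ is absent, so *haxK* is not transcribed.
→ *haxK* is OFF.
Fe²⁺ is absent, so QilA is inactive.
With no repressor bound, *dovX* is transcribed.
→ *dovX* is ON.
Itaconate is present, so TorY is active.
Mevalonate is absent, so MorG is active.
With repressor MorG bound, *torG* is not transcribed.
→ *torG* is OFF.
1 of the 3 genes is transcribed.

1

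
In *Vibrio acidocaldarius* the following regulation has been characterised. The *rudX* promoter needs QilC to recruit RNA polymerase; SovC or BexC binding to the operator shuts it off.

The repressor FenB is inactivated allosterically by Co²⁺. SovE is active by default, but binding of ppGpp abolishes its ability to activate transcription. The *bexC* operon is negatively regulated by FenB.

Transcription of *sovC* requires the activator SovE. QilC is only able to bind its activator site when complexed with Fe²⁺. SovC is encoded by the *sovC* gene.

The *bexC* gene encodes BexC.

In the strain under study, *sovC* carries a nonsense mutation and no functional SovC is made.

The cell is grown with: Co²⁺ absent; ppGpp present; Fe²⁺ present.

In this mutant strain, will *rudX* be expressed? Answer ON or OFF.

Fe²⁺ is present, so QilC is active.
SovC is non-functional in this strain, so it has no effect.
Co²⁺ is absent, so FenB is active.
With repressor FenB bound, *bexC* is not transcribed.
So BexC is not produced.
No repressor is bound and QilC is active, so *rudX* is transcribed.

ON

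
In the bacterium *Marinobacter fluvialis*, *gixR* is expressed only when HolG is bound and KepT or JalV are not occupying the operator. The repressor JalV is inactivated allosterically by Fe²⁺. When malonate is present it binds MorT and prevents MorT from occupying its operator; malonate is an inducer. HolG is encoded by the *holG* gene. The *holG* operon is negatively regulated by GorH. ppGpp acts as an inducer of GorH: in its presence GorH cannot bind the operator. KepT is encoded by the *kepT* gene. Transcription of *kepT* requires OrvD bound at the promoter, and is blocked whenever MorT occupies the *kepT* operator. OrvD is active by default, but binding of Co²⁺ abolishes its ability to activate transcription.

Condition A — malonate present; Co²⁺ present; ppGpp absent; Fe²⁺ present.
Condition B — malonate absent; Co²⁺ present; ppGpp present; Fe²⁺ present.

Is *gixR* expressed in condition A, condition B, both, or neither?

Condition A:
Malonate is present, so MorT is inactive.
Co²⁺ is present, so OrvD is inactive.
Required activator OrvD is absent, so *kepT* is not transcribed.
So KepT is not produced.
ppGpp is absent, so GorH is active.
With repressor GorH bound, *holG* is not transcribed.
So HolG is not produced.
Fe²⁺ is present, so JalV is inactive.
Required activator HolG is absent, so *gixR* is not transcribed.
→ *gixR* is OFF in A.
Condition B:
Malonate is absent, so MorT is active.
Co²⁺ is present, so OrvD is inactive.
With repressor MorT bound, *kepT* is not transcribed.
So KepT is not produced.
ppGpp is present, so GorH is inactive.
With no repressor bound, *holG* is transcribed.
So HolG is produced and active.
Fe²⁺ is present, so JalV is inactive.
No repressor is bound and HolG is active, so *gixR* is transcribed.
→ *gixR* is ON in B.

B only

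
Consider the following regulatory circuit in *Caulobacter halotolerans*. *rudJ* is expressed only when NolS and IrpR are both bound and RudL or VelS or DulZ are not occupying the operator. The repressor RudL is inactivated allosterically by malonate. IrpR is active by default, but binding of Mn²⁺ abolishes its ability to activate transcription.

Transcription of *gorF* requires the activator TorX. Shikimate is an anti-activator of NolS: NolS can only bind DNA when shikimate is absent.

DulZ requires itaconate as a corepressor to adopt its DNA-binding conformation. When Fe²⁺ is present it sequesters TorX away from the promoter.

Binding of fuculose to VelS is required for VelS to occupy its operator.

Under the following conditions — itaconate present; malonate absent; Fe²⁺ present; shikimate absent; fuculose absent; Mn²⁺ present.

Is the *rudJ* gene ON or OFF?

OFF

Malonate is absent, so RudL is active.
Fuculose is absent, so VelS is inactive.
Itaconate is present, so DulZ is active.
Shikimate is absent, so NolS is active.
Mn²⁺ is present, so IrpR is inactive.
With repressor RudL bound, *rudJ* is not transcribed.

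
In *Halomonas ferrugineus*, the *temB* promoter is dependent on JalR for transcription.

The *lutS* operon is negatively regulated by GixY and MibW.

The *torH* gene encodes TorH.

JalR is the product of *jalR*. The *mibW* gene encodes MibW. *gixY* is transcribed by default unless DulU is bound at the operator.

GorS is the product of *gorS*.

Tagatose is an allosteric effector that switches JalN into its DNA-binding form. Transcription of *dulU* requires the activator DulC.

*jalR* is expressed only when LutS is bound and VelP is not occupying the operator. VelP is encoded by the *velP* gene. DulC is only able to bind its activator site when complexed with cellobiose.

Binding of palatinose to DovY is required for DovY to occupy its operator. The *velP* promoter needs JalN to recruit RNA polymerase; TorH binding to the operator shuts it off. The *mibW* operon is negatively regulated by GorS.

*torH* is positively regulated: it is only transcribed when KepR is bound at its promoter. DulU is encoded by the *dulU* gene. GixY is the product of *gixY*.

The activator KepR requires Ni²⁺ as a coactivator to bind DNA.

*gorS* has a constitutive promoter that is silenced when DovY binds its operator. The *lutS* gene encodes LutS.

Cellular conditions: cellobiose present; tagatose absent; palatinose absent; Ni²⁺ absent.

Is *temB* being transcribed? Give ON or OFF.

Cellobiose is present, so DulC is active.
No repressor is bound and DulC is active, so *dulU* is transcribed.
So DulU is produced and active.
With repressor DulU bound, *gixY* is not transcribed.
So GixY is not produced.
Palatinose is absent, so DovY is inactive.
With no repressor bound, *gorS* is transcribed.
So GorS is produced and active.
With repressor GorS bound, *mibW* is not transcribed.
So MibW is not produced.
With no repressor bound, *lutS* is transcribed.
So LutS is produced and active.
Ni²⁺ is absent, so KepR is inactive.
Required activator KepR is absent, so *torH* is not transcribed.
So TorH is not produced.
Tagatose is absent, so JalN is inactive.
Required activator JalN is absent, so *velP* is not transcribed.
So VelP is not produced.
No repressor is bound and LutS is active, so *jalR* is transcribed.
So JalR is produced and active.
No repressor is bound and JalR is active, so *temB* is transcribed.

ON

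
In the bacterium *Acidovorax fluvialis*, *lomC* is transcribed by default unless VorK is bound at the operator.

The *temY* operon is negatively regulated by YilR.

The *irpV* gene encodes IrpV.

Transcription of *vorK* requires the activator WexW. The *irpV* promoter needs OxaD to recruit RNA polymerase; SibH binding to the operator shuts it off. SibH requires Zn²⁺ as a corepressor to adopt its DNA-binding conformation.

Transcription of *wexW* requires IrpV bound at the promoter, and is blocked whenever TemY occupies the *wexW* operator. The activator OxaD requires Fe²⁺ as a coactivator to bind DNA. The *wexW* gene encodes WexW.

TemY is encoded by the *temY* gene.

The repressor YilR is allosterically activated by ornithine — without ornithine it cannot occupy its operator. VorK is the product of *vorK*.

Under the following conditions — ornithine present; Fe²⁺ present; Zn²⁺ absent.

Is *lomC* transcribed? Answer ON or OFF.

Ornithine is present, so YilR is active.
With repressor YilR bound, *temY* is not transcribed.
So TemY is not produced.
Zn²⁺ is absent, so SibH is inactive.
Fe²⁺ is present, so OxaD is active.
No repressor is bound and OxaD is active, so *irpV* is transcribed.
So IrpV is produced and active.
No repressor is bound and IrpV is active, so *wexW* is transcribed.
So WexW is produced and active.
No repressor is bound and WexW is active, so *vorK* is transcribed.
So VorK is produced and active.
With repressor VorK bound, *lomC* is not transcribed.

OFF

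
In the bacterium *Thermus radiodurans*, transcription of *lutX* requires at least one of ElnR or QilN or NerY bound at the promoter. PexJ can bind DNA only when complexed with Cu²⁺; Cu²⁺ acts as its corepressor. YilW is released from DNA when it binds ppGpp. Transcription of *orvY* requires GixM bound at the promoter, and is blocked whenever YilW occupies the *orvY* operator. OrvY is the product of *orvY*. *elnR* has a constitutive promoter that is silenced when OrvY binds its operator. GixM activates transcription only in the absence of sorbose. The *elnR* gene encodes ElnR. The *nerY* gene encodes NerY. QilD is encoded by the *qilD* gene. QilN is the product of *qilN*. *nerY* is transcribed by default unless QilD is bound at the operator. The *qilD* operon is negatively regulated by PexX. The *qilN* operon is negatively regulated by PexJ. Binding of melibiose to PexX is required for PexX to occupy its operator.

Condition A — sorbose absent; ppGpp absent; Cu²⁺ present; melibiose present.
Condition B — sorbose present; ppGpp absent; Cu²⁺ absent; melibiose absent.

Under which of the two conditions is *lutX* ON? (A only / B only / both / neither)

both

Condition A:
Sorbose is absent, so GixM is active.
ppGpp is absent, so YilW is active.
With repressor YilW bound, *orvY* is not transcribed.
So OrvY is not produced.
With no repressor bound, *elnR* is transcribed.
So ElnR is produced and active.
Cu²⁺ is present, so PexJ is active.
With repressor PexJ bound, *qilN* is not transcribed.
So QilN is not produced.
Melibiose is present, so PexX is active.
With repressor PexX bound, *qilD* is not transcribed.
So QilD is not produced.
With no repressor bound, *nerY* is transcribed.
So NerY is produced and active.
Activator ElnR is present, so *lutX* is transcribed.
→ *lutX* is ON in A.
Condition B:
Sorbose is present, so GixM is inactive.
ppGpp is absent, so YilW is active.
With repressor YilW bound, *orvY* is not transcribed.
So OrvY is not produced.
With no repressor bound, *elnR* is transcribed.
So ElnR is produced and active.
Cu²⁺ is absent, so PexJ is inactive.
With no repressor bound, *qilN* is transcribed.
So QilN is produced and active.
Melibiose is absent, so PexX is inactive.
With no repressor bound, *qilD* is transcribed.
So QilD is produced and active.
With repressor QilD bound, *nerY* is not transcribed.
So NerY is not produced.
Activator ElnR is present, so *lutX* is transcribed.
→ *lutX* is ON in B.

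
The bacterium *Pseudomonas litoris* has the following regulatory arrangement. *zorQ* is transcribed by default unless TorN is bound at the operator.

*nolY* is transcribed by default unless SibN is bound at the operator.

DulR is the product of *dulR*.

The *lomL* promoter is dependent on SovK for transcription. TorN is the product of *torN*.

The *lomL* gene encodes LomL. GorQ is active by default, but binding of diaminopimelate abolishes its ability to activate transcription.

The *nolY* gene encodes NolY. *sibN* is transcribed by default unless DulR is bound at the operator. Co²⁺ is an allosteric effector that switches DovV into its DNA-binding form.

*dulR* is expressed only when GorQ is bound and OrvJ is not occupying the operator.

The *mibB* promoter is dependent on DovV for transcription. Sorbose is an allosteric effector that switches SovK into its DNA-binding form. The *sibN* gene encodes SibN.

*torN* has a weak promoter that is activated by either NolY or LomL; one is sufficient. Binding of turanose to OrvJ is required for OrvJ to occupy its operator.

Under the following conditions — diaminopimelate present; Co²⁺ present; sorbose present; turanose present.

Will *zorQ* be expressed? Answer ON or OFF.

OFF

Diaminopimelate is present, so GorQ is inactive.
Turanose is present, so OrvJ is active.
With repressor OrvJ bound, *dulR* is not transcribed.
So DulR is not produced.
With no repressor bound, *sibN* is transcribed.
So SibN is produced and active.
With repressor SibN bound, *nolY* is not transcribed.
So NolY is not produced.
Sorbose is present, so SovK is active.
No repressor is bound and SovK is active, so *lomL* is transcribed.
So LomL is produced and active.
Activator LomL is present, so *torN* is transcribed.
So TorN is produced and active.
With repressor TorN bound, *zorQ* is not transcribed.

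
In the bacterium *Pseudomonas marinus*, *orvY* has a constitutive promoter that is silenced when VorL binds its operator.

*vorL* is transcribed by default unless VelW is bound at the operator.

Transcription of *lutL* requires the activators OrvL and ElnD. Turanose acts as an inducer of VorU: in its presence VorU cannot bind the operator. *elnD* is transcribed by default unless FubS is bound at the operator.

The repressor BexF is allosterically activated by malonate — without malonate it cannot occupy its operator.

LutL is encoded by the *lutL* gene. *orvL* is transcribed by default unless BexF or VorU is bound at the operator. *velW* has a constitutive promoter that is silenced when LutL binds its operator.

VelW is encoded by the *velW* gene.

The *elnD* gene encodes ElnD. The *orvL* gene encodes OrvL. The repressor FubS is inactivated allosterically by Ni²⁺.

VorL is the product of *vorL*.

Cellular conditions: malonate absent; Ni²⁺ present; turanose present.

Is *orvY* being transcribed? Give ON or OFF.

Malonate is absent, so BexF is inactive.
Turanose is present, so VorU is inactive.
With no repressor bound, *orvL* is transcribed.
So OrvL is produced and active.
Ni²⁺ is present, so FubS is inactive.
With no repressor bound, *elnD* is transcribed.
So ElnD is produced and active.
No repressor is bound and OrvL and ElnD are active, so *lutL* is transcribed.
So LutL is produced and active.
With repressor LutL bound, *velW* is not transcribed.
So VelW is not produced.
With no repressor bound, *vorL* is transcribed.
So VorL is produced and active.
With repressor VorL bound, *orvY* is not transcribed.

OFF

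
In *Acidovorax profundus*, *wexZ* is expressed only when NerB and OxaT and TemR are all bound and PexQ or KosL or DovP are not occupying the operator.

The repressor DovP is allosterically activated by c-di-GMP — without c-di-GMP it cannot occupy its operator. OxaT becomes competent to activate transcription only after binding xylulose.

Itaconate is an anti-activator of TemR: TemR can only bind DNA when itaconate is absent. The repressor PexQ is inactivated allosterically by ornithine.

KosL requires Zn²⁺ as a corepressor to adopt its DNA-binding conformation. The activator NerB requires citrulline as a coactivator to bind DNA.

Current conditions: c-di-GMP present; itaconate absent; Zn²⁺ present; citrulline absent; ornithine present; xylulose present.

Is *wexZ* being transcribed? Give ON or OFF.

Citrulline is absent, so NerB is inactive.
Ornithine is present, so PexQ is inactive.
Xylulose is present, so OxaT is active.
Zn²⁺ is present, so KosL is active.
c-di-GMP is present, so DovP is active.
Itaconate is absent, so TemR is active.
With repressor KosL bound, *wexZ* is not transcribed.

OFF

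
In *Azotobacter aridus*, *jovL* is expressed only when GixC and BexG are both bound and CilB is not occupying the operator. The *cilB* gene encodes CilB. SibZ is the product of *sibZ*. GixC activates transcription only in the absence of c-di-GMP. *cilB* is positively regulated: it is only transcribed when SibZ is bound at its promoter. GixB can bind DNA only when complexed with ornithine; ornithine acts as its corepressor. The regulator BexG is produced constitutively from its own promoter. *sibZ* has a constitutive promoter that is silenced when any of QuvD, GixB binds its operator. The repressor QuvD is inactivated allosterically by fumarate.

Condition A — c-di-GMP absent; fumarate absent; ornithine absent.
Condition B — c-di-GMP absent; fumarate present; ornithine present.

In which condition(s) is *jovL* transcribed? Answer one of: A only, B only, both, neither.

Condition A:
c-di-GMP is absent, so GixC is active.
BexG is produced constitutively and is active.
Fumarate is absent, so QuvD is active.
Ornithine is absent, so GixB is inactive.
With repressor QuvD bound, *sibZ* is not transcribed.
So SibZ is not produced.
Required activator SibZ is absent, so *cilB* is not transcribed.
So CilB is not produced.
No repressor is bound and GixC and BexG are active, so *jovL* is transcribed.
→ *jovL* is ON in A.
Condition B:
c-di-GMP is absent, so GixC is active.
BexG is produced constitutively and is active.
Fumarate is present, so QuvD is inactive.
Ornithine is present, so GixB is active.
With repressor GixB bound, *sibZ* is not transcribed.
So SibZ is not produced.
Required activator SibZ is absent, so *cilB* is not transcribed.
So CilB is not produced.
No repressor is bound and GixC and BexG are active, so *jovL* is transcribed.
→ *jovL* is ON in B.

both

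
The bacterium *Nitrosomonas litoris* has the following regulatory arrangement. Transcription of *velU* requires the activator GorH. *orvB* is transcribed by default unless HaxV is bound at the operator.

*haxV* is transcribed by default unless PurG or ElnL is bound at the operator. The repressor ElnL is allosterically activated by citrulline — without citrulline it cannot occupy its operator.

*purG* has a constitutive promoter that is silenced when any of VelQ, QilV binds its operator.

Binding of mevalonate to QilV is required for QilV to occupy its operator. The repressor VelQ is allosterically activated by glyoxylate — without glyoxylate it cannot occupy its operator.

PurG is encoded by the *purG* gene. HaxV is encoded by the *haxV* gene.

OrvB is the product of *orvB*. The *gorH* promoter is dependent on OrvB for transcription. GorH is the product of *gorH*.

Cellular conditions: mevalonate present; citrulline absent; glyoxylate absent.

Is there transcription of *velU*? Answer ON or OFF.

OFF

Glyoxylate is absent, so VelQ is inactive.
Mevalonate is present, so QilV is active.
With repressor QilV bound, *purG* is not transcribed.
So PurG is not produced.
Citrulline is absent, so ElnL is inactive.
With no repressor bound, *haxV* is transcribed.
So HaxV is produced and active.
With repressor HaxV bound, *orvB* is not transcribed.
So OrvB is not produced.
Required activator OrvB is absent, so *gorH* is not transcribed.
So GorH is not produced.
Required activator GorH is absent, so *velU* is not transcribed.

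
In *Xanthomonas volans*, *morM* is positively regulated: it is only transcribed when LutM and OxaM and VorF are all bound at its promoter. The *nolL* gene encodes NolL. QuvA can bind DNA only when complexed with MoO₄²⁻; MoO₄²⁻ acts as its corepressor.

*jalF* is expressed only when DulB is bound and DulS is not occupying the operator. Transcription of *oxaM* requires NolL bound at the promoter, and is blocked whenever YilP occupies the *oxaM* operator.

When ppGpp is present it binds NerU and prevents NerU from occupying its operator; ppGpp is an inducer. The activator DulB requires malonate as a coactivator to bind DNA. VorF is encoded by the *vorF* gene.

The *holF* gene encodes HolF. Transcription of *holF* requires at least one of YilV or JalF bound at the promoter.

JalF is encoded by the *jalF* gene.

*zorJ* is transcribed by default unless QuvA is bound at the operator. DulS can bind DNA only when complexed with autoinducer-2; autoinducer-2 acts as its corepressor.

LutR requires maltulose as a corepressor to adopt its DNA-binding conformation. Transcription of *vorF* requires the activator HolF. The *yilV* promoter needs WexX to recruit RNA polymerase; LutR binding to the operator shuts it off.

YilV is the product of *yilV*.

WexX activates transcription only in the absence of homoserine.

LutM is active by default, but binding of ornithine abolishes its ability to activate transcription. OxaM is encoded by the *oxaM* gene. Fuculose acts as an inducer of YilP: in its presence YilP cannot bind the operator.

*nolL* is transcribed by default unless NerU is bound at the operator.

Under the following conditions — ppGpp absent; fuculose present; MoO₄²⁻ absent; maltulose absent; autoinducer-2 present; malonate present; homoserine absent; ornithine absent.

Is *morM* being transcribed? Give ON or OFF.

OFF

Ornithine is absent, so LutM is active.
ppGpp is absent, so NerU is active.
With repressor NerU bound, *nolL* is not transcribed.
So NolL is not produced.
Fuculose is present, so YilP is inactive.
Required activator NolL is absent, so *oxaM* is not transcribed.
So OxaM is not produced.
Maltulose is absent, so LutR is inactive.
Homoserine is absent, so WexX is active.
No repressor is bound and WexX is active, so *yilV* is transcribed.
So YilV is produced and active.
Malonate is present, so DulB is active.
Autoinducer-2 is present, so DulS is active.
With repressor DulS bound, *jalF* is not transcribed.
So JalF is not produced.
Activator YilV is present, so *holF* is transcribed.
So HolF is produced and active.
No repressor is bound and HolF is active, so *vorF* is transcribed.
So VorF is produced and active.
Required activator OxaM is absent, so *morM* is not transcribed.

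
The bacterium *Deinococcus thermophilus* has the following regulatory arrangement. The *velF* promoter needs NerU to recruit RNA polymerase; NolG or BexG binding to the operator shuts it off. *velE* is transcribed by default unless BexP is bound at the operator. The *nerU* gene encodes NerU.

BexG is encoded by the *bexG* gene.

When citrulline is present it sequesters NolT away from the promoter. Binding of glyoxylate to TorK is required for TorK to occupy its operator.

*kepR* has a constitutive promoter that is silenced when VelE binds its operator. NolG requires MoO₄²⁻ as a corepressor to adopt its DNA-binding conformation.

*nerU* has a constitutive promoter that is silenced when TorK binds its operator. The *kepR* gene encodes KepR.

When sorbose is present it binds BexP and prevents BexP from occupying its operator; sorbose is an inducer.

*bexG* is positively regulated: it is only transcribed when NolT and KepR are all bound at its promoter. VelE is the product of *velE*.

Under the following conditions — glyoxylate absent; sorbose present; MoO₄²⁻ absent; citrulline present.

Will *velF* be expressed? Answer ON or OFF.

MoO₄²⁻ is absent, so NolG is inactive.
Glyoxylate is absent, so TorK is inactive.
With no repressor bound, *nerU* is transcribed.
So NerU is produced and active.
Citrulline is present, so NolT is inactive.
Sorbose is present, so BexP is inactive.
With no repressor bound, *velE* is transcribed.
So VelE is produced and active.
With repressor VelE bound, *kepR* is not transcribed.
So KepR is not produced.
Required activator NolT is absent, so *bexG* is not transcribed.
So BexG is not produced.
No repressor is bound and NerU is active, so *velF* is transcribed.

ON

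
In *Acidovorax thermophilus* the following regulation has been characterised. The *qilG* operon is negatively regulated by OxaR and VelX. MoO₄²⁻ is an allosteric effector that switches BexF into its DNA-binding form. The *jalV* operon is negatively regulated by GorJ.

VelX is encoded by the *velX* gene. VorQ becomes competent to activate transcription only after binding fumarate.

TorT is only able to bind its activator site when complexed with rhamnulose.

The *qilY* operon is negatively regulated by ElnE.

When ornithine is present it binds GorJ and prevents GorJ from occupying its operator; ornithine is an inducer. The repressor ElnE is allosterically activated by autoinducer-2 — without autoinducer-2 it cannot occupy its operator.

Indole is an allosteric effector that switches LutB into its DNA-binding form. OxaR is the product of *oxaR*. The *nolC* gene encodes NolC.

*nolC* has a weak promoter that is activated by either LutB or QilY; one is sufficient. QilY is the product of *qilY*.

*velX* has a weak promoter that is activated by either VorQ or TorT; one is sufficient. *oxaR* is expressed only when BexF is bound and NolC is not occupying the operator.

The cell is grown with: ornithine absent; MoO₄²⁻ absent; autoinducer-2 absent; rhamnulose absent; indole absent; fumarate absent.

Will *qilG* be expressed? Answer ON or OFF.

ON

Indole is absent, so LutB is inactive.
Autoinducer-2 is absent, so ElnE is inactive.
With no repressor bound, *qilY* is transcribed.
So QilY is produced and active.
Activator QilY is present, so *nolC* is transcribed.
So NolC is produced and active.
MoO₄²⁻ is absent, so BexF is inactive.
With repressor NolC bound, *oxaR* is not transcribed.
So OxaR is not produced.
Fumarate is absent, so VorQ is inactive.
Rhamnulose is absent, so TorT is inactive.
No activator is available at the *velX* promoter, so *velX* is not transcribed.
So VelX is not produced.
With no repressor bound, *qilG* is transcribed.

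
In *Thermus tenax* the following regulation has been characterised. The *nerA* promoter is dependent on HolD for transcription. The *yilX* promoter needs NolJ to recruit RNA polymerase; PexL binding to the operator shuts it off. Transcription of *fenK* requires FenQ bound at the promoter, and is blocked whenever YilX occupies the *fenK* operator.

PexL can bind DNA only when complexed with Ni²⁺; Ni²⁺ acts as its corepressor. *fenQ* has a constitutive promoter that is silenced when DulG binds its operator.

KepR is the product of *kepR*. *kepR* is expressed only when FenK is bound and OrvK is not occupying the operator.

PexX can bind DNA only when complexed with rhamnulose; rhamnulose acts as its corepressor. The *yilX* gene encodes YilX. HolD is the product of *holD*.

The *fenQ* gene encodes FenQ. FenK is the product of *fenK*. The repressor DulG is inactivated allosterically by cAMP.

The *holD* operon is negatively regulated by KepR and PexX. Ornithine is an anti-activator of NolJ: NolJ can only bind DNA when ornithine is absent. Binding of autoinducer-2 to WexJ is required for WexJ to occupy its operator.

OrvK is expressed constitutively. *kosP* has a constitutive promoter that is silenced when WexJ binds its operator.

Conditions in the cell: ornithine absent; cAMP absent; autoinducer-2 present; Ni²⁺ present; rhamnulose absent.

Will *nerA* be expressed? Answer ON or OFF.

Ni²⁺ is present, so PexL is active.
Ornithine is absent, so NolJ is active.
With repressor PexL bound, *yilX* is not transcribed.
So YilX is not produced.
cAMP is absent, so DulG is active.
With repressor DulG bound, *fenQ* is not transcribed.
So FenQ is not produced.
Required activator FenQ is absent, so *fenK* is not transcribed.
So FenK is not produced.
OrvK is produced constitutively and is active.
With repressor OrvK bound, *kepR* is not transcribed.
So KepR is not produced.
Rhamnulose is absent, so PexX is inactive.
With no repressor bound, *holD* is transcribed.
So HolD is produced and active.
No repressor is bound and HolD is active, so *nerA* is transcribed.

ON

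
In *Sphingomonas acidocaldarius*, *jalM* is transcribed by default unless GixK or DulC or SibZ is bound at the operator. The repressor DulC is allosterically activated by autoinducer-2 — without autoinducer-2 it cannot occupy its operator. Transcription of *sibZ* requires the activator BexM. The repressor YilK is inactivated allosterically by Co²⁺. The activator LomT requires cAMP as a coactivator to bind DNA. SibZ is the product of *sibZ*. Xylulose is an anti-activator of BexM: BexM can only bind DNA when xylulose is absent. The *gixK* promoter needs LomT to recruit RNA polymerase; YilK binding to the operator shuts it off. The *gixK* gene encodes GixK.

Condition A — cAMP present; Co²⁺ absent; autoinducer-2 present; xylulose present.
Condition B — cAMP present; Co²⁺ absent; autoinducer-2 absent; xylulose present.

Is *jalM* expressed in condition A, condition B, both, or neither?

Condition A:
cAMP is present, so LomT is active.
Co²⁺ is absent, so YilK is active.
With repressor YilK bound, *gixK* is not transcribed.
So GixK is not produced.
Autoinducer-2 is present, so DulC is active.
Xylulose is present, so BexM is inactive.
Required activator BexM is absent, so *sibZ* is not transcribed.
So SibZ is not produced.
With repressor DulC bound, *jalM* is not transcribed.
→ *jalM* is OFF in A.
Condition B:
cAMP is present, so LomT is active.
Co²⁺ is absent, so YilK is active.
With repressor YilK bound, *gixK* is not transcribed.
So GixK is not produced.
Autoinducer-2 is absent, so DulC is inactive.
Xylulose is present, so BexM is inactive.
Required activator BexM is absent, so *sibZ* is not transcribed.
So SibZ is not produced.
With no repressor bound, *jalM* is transcribed.
→ *jalM* is ON in B.

B only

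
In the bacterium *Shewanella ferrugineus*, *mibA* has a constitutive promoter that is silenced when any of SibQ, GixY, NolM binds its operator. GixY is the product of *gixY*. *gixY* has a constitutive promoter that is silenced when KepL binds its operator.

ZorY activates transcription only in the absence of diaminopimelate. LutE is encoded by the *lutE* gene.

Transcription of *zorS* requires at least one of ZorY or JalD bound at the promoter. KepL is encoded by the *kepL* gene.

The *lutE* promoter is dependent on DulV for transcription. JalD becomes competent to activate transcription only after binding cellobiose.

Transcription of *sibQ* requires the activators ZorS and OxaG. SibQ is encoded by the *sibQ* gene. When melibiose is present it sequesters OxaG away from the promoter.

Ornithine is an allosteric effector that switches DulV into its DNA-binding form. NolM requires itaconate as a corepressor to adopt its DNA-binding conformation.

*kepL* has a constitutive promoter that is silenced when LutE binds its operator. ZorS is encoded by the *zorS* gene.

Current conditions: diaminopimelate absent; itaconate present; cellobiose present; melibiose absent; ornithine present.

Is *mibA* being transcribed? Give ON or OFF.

OFF

Diaminopimelate is absent, so ZorY is active.
Cellobiose is present, so JalD is active.
Activator ZorY is present, so *zorS* is transcribed.
So ZorS is produced and active.
Melibiose is absent, so OxaG is active.
No repressor is bound and ZorS and OxaG are active, so *sibQ* is transcribed.
So SibQ is produced and active.
Ornithine is present, so DulV is active.
No repressor is bound and DulV is active, so *lutE* is transcribed.
So LutE is produced and active.
With repressor LutE bound, *kepL* is not transcribed.
So KepL is not produced.
With no repressor bound, *gixY* is transcribed.
So GixY is produced and active.
Itaconate is present, so NolM is active.
With repressor SibQ bound, *mibA* is not transcribed.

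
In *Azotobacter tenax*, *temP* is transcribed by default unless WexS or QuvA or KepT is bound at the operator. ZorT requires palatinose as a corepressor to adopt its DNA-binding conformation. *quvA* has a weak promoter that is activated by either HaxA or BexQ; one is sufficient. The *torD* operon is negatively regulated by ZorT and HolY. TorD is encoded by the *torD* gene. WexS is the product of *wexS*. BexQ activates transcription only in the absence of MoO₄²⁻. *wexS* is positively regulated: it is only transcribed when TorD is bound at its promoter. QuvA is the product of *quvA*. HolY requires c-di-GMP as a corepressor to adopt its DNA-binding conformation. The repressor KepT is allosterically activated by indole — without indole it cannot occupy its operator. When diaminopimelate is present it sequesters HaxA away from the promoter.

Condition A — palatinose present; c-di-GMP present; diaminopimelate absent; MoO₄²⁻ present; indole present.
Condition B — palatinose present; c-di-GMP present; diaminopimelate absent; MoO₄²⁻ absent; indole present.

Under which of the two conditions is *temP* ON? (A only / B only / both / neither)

neither

Condition A:
Palatinose is present, so ZorT is active.
c-di-GMP is present, so HolY is active.
With repressor ZorT bound, *torD* is not transcribed.
So TorD is not produced.
Required activator TorD is absent, so *wexS* is not transcribed.
So WexS is not produced.
Diaminopimelate is absent, so HaxA is active.
MoO₄²⁻ is present, so BexQ is inactive.
Activator HaxA is present, so *quvA* is transcribed.
So QuvA is produced and active.
Indole is present, so KepT is active.
With repressor QuvA bound, *temP* is not transcribed.
→ *temP* is OFF in A.
Condition B:
Palatinose is present, so ZorT is active.
c-di-GMP is present, so HolY is active.
With repressor ZorT bound, *torD* is not transcribed.
So TorD is not produced.
Required activator TorD is absent, so *wexS* is not transcribed.
So WexS is not produced.
Diaminopimelate is absent, so HaxA is active.
MoO₄²⁻ is absent, so BexQ is active.
Activator HaxA is present, so *quvA* is transcribed.
So QuvA is produced and active.
Indole is present, so KepT is active.
With repressor QuvA bound, *temP* is not transcribed.
→ *temP* is OFF in B.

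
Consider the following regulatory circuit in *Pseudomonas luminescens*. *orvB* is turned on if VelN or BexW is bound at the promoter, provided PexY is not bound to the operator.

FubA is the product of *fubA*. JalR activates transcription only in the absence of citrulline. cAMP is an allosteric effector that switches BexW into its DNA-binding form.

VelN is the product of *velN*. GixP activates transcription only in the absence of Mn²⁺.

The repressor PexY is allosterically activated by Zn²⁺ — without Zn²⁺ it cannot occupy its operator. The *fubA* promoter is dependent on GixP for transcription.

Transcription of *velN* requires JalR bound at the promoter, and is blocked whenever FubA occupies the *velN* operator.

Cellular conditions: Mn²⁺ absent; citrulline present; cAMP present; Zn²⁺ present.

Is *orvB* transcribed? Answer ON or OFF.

OFF

Zn²⁺ is present, so PexY is active.
Mn²⁺ is absent, so GixP is active.
No repressor is bound and GixP is active, so *fubA* is transcribed.
So FubA is produced and active.
Citrulline is present, so JalR is inactive.
With repressor FubA bound, *velN* is not transcribed.
So VelN is not produced.
cAMP is present, so BexW is active.
With repressor PexY bound, *orvB* is not transcribed.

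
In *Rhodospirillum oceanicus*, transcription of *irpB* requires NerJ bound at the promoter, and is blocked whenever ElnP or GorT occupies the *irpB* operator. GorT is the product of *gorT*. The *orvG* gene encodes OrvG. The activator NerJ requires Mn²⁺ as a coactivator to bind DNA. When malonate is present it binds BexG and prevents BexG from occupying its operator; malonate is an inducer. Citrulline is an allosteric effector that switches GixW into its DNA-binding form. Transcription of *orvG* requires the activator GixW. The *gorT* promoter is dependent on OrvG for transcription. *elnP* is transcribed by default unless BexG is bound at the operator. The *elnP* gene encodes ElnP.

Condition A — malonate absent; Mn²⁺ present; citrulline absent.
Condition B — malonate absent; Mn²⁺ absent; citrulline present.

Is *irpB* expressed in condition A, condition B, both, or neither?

A only

Condition A:
Malonate is absent, so BexG is active.
With repressor BexG bound, *elnP* is not transcribed.
So ElnP is not produced.
Mn²⁺ is present, so NerJ is active.
Citrulline is absent, so GixW is inactive.
Required activator GixW is absent, so *orvG* is not transcribed.
So OrvG is not produced.
Required activator OrvG is absent, so *gorT* is not transcribed.
So GorT is not produced.
No repressor is bound and NerJ is active, so *irpB* is transcribed.
→ *irpB* is ON in A.
Condition B:
Malonate is absent, so BexG is active.
With repressor BexG bound, *elnP* is not transcribed.
So ElnP is not produced.
Mn²⁺ is absent, so NerJ is inactive.
Citrulline is present, so GixW is active.
No repressor is bound and GixW is active, so *orvG* is transcribed.
So OrvG is produced and active.
No repressor is bound and OrvG is active, so *gorT* is transcribed.
So GorT is produced and active.
With repressor GorT bound, *irpB* is not transcribed.
→ *irpB* is OFF in B.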